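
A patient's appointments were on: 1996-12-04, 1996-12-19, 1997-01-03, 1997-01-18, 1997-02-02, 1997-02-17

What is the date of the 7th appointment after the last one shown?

The spacing is 15, 15, 15, 15, 15 days — always 15 days.
1997-02-17 + 15 days = 1997-03-04.
1997-03-04 + 15 days = 1997-03-19.
1997-03-19 + 15 days = 1997-04-03.
1997-04-03 + 15 days = 1997-04-18.
1997-04-18 + 15 days = 1997-05-03.
1997-05-03 + 15 days = 1997-05-18.
1997-05-18 + 15 days = 1997-06-02.

1997-06-02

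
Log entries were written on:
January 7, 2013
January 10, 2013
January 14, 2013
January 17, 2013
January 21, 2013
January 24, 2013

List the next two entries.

January 28, 2013; January 31, 2013

Gaps: 3, 4, 3, 4, 3 days — not constant, but cyclic with period 2.
The events fall on every Monday and Thursday.
Next Monday: January 28, 2013.
Next Thursday: January 31, 2013.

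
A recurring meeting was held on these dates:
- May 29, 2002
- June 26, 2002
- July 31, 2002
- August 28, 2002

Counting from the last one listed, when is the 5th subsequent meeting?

These are Wednesdays with 28, 35, 28-day gaps.
Each is the final Wednesday of its month — May 29, 2002 is past the 28th, so '4th Wednesday' doesn't fit.
September 2002 ends with Wednesday September 25, 2002.
October 2002 ends with Wednesday October 30, 2002.
November 2002 ends with Wednesday November 27, 2002.
Last Wednesday of December 2002: December 25, 2002.
Last Wednesday of January 2003: January 29, 2003.

January 29, 2003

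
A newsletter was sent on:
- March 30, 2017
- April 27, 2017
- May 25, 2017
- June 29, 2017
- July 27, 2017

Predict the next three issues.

August 31, 2017; September 28, 2017; October 26, 2017

These are Thursdays with 28, 28, 35, 28-day gaps.
Each is the final Thursday of its month — March 30, 2017 is past the 28th, so '4th Thursday' doesn't fit.
August 2017 ends with Thursday August 31, 2017.
Last Thursday of September 2017: September 28, 2017.
Last Thursday of October 2017: October 26, 2017.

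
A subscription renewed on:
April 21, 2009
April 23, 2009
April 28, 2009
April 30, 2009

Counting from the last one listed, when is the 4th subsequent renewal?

Gaps: 2, 5, 2 days — not constant, but cyclic with period 2.
The events fall on every Tuesday and Thursday.
The following Tuesday is May 5, 2009.
The following Thursday is May 7, 2009.
The following Tuesday is May 12, 2009.
Next Thursday: May 14, 2009.

May 14, 2009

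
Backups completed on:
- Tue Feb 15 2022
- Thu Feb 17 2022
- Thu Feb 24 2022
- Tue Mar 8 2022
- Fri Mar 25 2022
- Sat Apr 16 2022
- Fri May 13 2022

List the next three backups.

Tue Jun 14 2022, Thu Jul 21 2022, Thu Sep 1 2022

Intervals are 2, 7, 12, 17, 22, 27 days — an arithmetic progression with common difference 5.
Next gap: 32 days. Fri May 13 2022 + 32 days = Tue Jun 14 2022.
Next gap: 37 days. Tue Jun 14 2022 + 37 days = Thu Jul 21 2022.
Next gap: 42 days. Thu Jul 21 2022 + 42 days = Thu Sep 1 2022.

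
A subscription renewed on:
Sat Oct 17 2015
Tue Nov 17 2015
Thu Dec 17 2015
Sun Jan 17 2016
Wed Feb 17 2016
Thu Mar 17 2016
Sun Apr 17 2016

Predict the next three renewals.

Gaps: 31, 30, 31, 31, 29, 31 days — not constant. Every event is on the 17th of the month.
Pattern: the 17th of each month.
May 2016: Tue May 17 2016.
Next: June 2016 → Fri Jun 17 2016.
Next: July 2016 → Sun Jul 17 2016.

Tue May 17 2016, Fri Jun 17 2016, Sun Jul 17 2016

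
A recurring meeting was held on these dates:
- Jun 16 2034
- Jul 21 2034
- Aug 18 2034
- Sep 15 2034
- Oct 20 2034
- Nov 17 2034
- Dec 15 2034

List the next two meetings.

Gaps: 35, 28, 28, 35, 28, 28 days — a mix of 28 and 35. Every date is a Friday.
Each is the 3rd Friday of its month.
3rd Friday of January 2035: Jan 19 2035.
February 2035 — 3rd Friday is Feb 16 2035.

Jan 19 2035, Feb 16 2035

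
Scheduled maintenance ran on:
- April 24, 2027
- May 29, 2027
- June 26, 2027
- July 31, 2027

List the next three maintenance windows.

All Saturdays; the gaps (35, 28, 35) vary with month length.
This is the last Saturday of each month.
August 2027 ends with Saturday August 28, 2027.
September 2027 ends with Saturday September 25, 2027.
Last Saturday of October 2027: October 30, 2027.

August 28, 2027; September 25, 2027; October 30, 2027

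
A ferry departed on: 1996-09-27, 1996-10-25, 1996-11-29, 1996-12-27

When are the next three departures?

1997-01-31, 1997-02-28, 1997-03-28

Every date is a Friday; gaps 28, 35, 28 days.
Each is the last Friday of its month (at least one falls on the 29th or later, ruling out '4th Friday').
January 1997 ends with Friday 1997-01-31.
Last Friday of February 1997: 1997-02-28.
March 1997 ends with Friday 1997-03-28.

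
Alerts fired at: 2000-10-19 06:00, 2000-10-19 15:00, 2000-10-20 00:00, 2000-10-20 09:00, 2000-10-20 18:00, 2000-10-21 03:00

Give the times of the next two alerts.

2000-10-21 12:00, 2000-10-21 21:00

The interval is a steady 9 hours (9, 9, 9, 9, 9).
2000-10-21 03:00 + 9 h = 2000-10-21 12:00.
2000-10-21 12:00 + 9 h = 2000-10-21 21:00.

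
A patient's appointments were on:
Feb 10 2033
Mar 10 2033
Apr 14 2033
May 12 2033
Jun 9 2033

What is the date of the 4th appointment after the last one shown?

Oct 13 2033

Gaps: 28, 35, 28, 28 days — a mix of 28 and 35. Every date is a Thursday.
Each is the 2nd Thursday of its month.
July 2033 — 2nd Thursday is Jul 14 2033.
2nd Thursday of August 2033: Aug 11 2033.
September 2033 — 2nd Thursday is Sep 8 2033.
October 2033 — 2nd Thursday is Oct 13 2033.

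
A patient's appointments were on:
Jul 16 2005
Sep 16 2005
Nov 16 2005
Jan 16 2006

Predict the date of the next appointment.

The day-of-month is always 16 (62, 61, 61 days between events).
So this recurs on the 16th of every 2 months.
March 2006: Mar 16 2006.

Mar 16 2006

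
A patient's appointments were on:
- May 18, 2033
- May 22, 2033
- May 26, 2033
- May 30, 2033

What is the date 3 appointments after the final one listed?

June 11, 2033

Every event comes 4 days after the last (4, 4, 4).
May 30, 2033 + 4 days = June 3, 2033.
June 3, 2033 + 4 days = June 7, 2033.
June 7, 2033 + 4 days = June 11, 2033.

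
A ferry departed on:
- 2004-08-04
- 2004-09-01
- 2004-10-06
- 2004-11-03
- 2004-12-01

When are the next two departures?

All dates are Wednesdays, 28, 35, 28, 28 days apart.
Specifically, the 1st Wednesday of each month.
January 2005 — 1st Wednesday is 2005-01-05.
February 2005 — 1st Wednesday is 2005-02-02.

2005-01-05, 2005-02-02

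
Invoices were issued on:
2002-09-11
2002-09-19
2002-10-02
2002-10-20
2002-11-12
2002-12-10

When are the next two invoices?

2003-01-12, 2003-02-19

The spacing grows by 5 each time: 8, 13, 18, 23, 28 days.
Next gap: 33 days. 2002-12-10 + 33 days = 2003-01-12.
Next gap: 38 days. 2003-01-12 + 38 days = 2003-02-19.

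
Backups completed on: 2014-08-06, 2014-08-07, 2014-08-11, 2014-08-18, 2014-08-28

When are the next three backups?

Intervals are 1, 4, 7, 10 days — an arithmetic progression with common difference 3.
Next gap: 13 days. 2014-08-28 + 13 days = 2014-09-10.
Next gap: 16 days. 2014-09-10 + 16 days = 2014-09-26.
Next gap: 19 days. 2014-09-26 + 19 days = 2014-10-15.

2014-09-10, 2014-09-26, 2014-10-15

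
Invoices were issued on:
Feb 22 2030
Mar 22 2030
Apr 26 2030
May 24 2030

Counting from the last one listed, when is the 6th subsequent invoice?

Nov 22 2030

These are Fridays at 28- or 35-day spacing (28, 35, 28).
The pattern: 4th Friday of the month.
June 2030 — 4th Friday is Jun 28 2030.
July 2030 — 4th Friday is Jul 26 2030.
4th Friday of August 2030: Aug 23 2030.
September 2030 — 4th Friday is Sep 27 2030.
4th Friday of October 2030: Oct 25 2030.
4th Friday of November 2030: Nov 22 2030.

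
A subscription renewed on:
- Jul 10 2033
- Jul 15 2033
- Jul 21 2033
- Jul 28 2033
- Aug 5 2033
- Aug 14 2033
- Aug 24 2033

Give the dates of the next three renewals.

Sep 4 2033, Sep 16 2033, Sep 29 2033

Gaps: 5, 6, 7, 8, 9, 10 days — each gap is 1 larger than the previous one.
Next gap: 11 days. Aug 24 2033 + 11 days = Sep 4 2033.
Next gap: 12 days. Sep 4 2033 + 12 days = Sep 16 2033.
Next gap: 13 days. Sep 16 2033 + 13 days = Sep 29 2033.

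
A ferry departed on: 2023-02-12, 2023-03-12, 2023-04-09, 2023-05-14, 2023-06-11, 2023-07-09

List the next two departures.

2023-08-13, 2023-09-10

All dates are Sundays, 28, 28, 35, 28, 28 days apart.
Specifically, the 2nd Sunday of each month.
2nd Sunday of August 2023: 2023-08-13.
2nd Sunday of September 2023: 2023-09-10.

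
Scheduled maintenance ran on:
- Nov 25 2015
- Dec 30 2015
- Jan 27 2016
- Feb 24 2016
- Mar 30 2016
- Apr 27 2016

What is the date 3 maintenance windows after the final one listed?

These are Wednesdays with 35, 28, 28, 35, 28-day gaps.
Each is the final Wednesday of its month — Dec 30 2015 is past the 28th, so '4th Wednesday' doesn't fit.
May 2016 ends with Wednesday May 25 2016.
June 2016 ends with Wednesday Jun 29 2016.
Last Wednesday of July 2016: Jul 27 2016.

Jul 27 2016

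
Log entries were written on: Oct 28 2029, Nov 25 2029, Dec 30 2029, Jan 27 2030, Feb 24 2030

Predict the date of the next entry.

Mar 31 2030

Every date is a Sunday; gaps 28, 35, 28, 28 days.
Each is the last Sunday of its month (at least one falls on the 29th or later, ruling out '4th Sunday').
Last Sunday of March 2030: Mar 31 2030.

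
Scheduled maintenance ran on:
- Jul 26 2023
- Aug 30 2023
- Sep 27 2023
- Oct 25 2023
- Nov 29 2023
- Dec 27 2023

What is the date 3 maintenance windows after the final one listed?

Mar 27 2024

Every date is a Wednesday; gaps 35, 28, 28, 35, 28 days.
Each is the last Wednesday of its month (at least one falls on the 29th or later, ruling out '4th Wednesday').
Last Wednesday of January 2024: Jan 31 2024.
Last Wednesday of February 2024: Feb 28 2024.
Last Wednesday of March 2024: Mar 27 2024.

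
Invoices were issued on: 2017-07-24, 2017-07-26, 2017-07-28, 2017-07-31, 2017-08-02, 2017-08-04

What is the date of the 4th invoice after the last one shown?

2017-08-14

Every event lands on a Monday or Wednesday or Friday (gaps cycle 2, 2, 3, 2, 2).
So the schedule is: every Monday, Wednesday and Friday.
The following Monday is 2017-08-07.
The following Wednesday is 2017-08-09.
The following Friday is 2017-08-11.
The following Monday is 2017-08-14.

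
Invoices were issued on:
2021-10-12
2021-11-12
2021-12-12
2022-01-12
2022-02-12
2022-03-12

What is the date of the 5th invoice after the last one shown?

Gaps: 31, 30, 31, 31, 28 days — not constant. Every event is on the 12th of the month.
Pattern: the 12th of each month.
Next: April 2022 → 2022-04-12.
Next: May 2022 → 2022-05-12.
June 2022: 2022-06-12.
July 2022: 2022-07-12.
August 2022: 2022-08-12.

2022-08-12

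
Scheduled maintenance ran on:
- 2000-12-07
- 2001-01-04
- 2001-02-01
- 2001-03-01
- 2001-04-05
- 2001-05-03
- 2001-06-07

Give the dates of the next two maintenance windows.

These are Thursdays at 28- or 35-day spacing (28, 28, 28, 35, 28, 35).
The pattern: 1st Thursday of the month.
1st Thursday of July 2001: 2001-07-05.
1st Thursday of August 2001: 2001-08-02.

2001-07-05, 2001-08-02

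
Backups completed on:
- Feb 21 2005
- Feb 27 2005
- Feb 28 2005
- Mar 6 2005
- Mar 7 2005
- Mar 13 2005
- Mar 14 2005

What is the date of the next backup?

Every event lands on a Monday or Sunday (gaps cycle 6, 1, 6, 1, 6, 1).
So the schedule is: every Monday and Sunday.
Next Sunday: Mar 20 2005.

Mar 20 2005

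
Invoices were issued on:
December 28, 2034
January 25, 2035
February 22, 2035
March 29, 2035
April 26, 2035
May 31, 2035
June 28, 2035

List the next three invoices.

Every date is a Thursday; gaps 28, 28, 35, 28, 35, 28 days.
Each is the last Thursday of its month (at least one falls on the 29th or later, ruling out '4th Thursday').
Last Thursday of July 2035: July 26, 2035.
Last Thursday of August 2035: August 30, 2035.
Last Thursday of September 2035: September 27, 2035.

July 26, 2035; August 30, 2035; September 27, 2035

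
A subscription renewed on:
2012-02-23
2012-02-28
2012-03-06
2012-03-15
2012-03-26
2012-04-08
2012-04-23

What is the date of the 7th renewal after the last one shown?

Intervals are 5, 7, 9, 11, 13, 15 days — an arithmetic progression with common difference 2.
Next gap: 17 days. 2012-04-23 + 17 days = 2012-05-10.
Next gap: 19 days. 2012-05-10 + 19 days = 2012-05-29.
Next gap: 21 days. 2012-05-29 + 21 days = 2012-06-19.
Next gap: 23 days. 2012-06-19 + 23 days = 2012-07-12.
Next gap: 25 days. 2012-07-12 + 25 days = 2012-08-06.
Next gap: 27 days. 2012-08-06 + 27 days = 2012-09-02.
Next gap: 29 days. 2012-09-02 + 29 days = 2012-10-01.

2012-10-01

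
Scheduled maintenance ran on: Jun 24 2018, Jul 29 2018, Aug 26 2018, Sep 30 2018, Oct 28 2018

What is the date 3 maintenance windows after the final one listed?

These are Sundays with 35, 28, 35, 28-day gaps.
Each is the final Sunday of its month — Jul 29 2018 is past the 28th, so '4th Sunday' doesn't fit.
November 2018 ends with Sunday Nov 25 2018.
Last Sunday of December 2018: Dec 30 2018.
January 2019 ends with Sunday Jan 27 2019.

Jan 27 2019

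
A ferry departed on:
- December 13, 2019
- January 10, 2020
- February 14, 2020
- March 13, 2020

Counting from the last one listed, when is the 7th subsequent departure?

All dates are Fridays, 28, 35, 28 days apart.
Specifically, the 2nd Friday of each month.
2nd Friday of April 2020: April 10, 2020.
May 2020 — 2nd Friday is May 8, 2020.
2nd Friday of June 2020: June 12, 2020.
July 2020 — 2nd Friday is July 10, 2020.
August 2020 — 2nd Friday is August 14, 2020.
September 2020 — 2nd Friday is September 11, 2020.
October 2020 — 2nd Friday is October 9, 2020.

October 9, 2020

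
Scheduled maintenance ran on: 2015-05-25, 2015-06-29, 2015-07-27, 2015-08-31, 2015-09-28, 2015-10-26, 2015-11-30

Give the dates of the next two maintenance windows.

2015-12-28, 2016-01-25

These are Mondays with 35, 28, 35, 28, 28, 35-day gaps.
Each is the final Monday of its month — 2015-06-29 is past the 28th, so '4th Monday' doesn't fit.
December 2015 ends with Monday 2015-12-28.
Last Monday of January 2016: 2016-01-25.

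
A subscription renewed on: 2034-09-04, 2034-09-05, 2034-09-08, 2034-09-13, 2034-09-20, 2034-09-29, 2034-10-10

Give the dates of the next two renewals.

The spacing grows by 2 each time: 1, 3, 5, 7, 9, 11 days.
Next gap: 13 days. 2034-10-10 + 13 days = 2034-10-23.
Next gap: 15 days. 2034-10-23 + 15 days = 2034-11-07.

2034-10-23, 2034-11-07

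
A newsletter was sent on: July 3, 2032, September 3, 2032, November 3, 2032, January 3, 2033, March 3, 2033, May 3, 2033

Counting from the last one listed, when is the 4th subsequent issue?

January 3, 2034

Gaps: 62, 61, 61, 59, 61 days — not constant. Every event is on the 3rd of the month.
Pattern: the 3rd of every 2 months.
July 2033: July 3, 2033.
September 2033: September 3, 2033.
November 2033: November 3, 2033.
January 2034: January 3, 2034.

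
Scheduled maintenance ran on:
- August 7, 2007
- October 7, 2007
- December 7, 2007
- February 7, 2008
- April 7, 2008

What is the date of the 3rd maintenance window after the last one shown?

Gaps: 61, 61, 62, 60 days — not constant. Every event is on the 7th of the month.
Pattern: the 7th of every 2 months.
June 2008: June 7, 2008.
Next: August 2008 → August 7, 2008.
October 2008: October 7, 2008.

October 7, 2008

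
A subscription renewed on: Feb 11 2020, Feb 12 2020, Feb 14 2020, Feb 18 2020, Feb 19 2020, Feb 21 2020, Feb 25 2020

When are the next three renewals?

Feb 26 2020, Feb 28 2020, Mar 3 2020

The gap pattern 1, 2, 4, 1, 2, 4 repeats every 3 events.
These are the Tuesdays, Wednesdays and Fridays of each week.
The following Wednesday is Feb 26 2020.
Next Friday: Feb 28 2020.
Next Tuesday: Mar 3 2020.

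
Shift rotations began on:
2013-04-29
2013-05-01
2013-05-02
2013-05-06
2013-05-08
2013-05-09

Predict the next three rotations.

2013-05-13, 2013-05-15, 2013-05-16

The gap pattern 2, 1, 4, 2, 1 repeats every 3 events.
These are the Mondays, Wednesdays and Thursdays of each week.
The following Monday is 2013-05-13.
Next Wednesday: 2013-05-15.
Next Thursday: 2013-05-16.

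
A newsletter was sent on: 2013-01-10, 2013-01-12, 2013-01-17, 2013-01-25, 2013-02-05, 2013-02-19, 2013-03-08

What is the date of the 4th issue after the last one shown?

Gaps: 2, 5, 8, 11, 14, 17 days — each gap is 3 larger than the previous one.
Next gap: 20 days. 2013-03-08 + 20 days = 2013-03-28.
Next gap: 23 days. 2013-03-28 + 23 days = 2013-04-20.
Next gap: 26 days. 2013-04-20 + 26 days = 2013-05-16.
Next gap: 29 days. 2013-05-16 + 29 days = 2013-06-14.

2013-06-14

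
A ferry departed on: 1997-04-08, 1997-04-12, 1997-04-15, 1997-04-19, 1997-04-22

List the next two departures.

Gaps: 4, 3, 4, 3 days — not constant, but cyclic with period 2.
The events fall on every Tuesday and Saturday.
Next Saturday: 1997-04-26.
Next Tuesday: 1997-04-29.

1997-04-26, 1997-04-29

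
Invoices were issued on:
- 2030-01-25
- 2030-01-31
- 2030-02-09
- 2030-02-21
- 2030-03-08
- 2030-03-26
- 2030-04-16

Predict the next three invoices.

2030-05-10, 2030-06-06, 2030-07-06

Intervals are 6, 9, 12, 15, 18, 21 days — an arithmetic progression with common difference 3.
Next gap: 24 days. 2030-04-16 + 24 days = 2030-05-10.
Next gap: 27 days. 2030-05-10 + 27 days = 2030-06-06.
Next gap: 30 days. 2030-06-06 + 30 days = 2030-07-06.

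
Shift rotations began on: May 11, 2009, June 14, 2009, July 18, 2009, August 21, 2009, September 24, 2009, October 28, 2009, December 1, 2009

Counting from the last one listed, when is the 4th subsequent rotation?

April 16, 2010

The spacing is 34, 34, 34, 34, 34, 34 days — always 34 days.
December 1, 2009 + 34 days = January 4, 2010.
January 4, 2010 + 34 days = February 7, 2010.
February 7, 2010 + 34 days = March 13, 2010.
March 13, 2010 + 34 days = April 16, 2010.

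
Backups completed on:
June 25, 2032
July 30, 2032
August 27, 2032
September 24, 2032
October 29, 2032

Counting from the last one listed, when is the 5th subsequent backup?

March 25, 2033

All Fridays; the gaps (35, 28, 28, 35) vary with month length.
This is the last Friday of each month.
Last Friday of November 2032: November 26, 2032.
December 2032 ends with Friday December 31, 2032.
January 2033 ends with Friday January 28, 2033.
February 2033 ends with Friday February 25, 2033.
March 2033 ends with Friday March 25, 2033.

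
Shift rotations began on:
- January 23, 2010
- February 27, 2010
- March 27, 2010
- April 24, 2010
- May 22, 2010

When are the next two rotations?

These are Saturdays at 28- or 35-day spacing (35, 28, 28, 28).
The pattern: 4th Saturday of the month.
June 2010 — 4th Saturday is June 26, 2010.
July 2010 — 4th Saturday is July 24, 2010.

June 26, 2010; July 24, 2010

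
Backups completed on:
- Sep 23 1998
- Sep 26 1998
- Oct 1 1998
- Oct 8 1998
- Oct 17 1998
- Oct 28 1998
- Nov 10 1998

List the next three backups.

Nov 25 1998, Dec 12 1998, Dec 31 1998

Gaps: 3, 5, 7, 9, 11, 13 days — each gap is 2 larger than the previous one.
Next gap: 15 days. Nov 10 1998 + 15 days = Nov 25 1998.
Next gap: 17 days. Nov 25 1998 + 17 days = Dec 12 1998.
Next gap: 19 days. Dec 12 1998 + 19 days = Dec 31 1998.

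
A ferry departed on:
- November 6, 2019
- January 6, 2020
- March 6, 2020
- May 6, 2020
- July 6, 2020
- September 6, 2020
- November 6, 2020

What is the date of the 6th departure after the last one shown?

The day-of-month is always 6 (61, 60, 61, 61, 62, 61 days between events).
So this recurs on the 6th of every 2 months.
Next: January 2021 → January 6, 2021.
March 2021: March 6, 2021.
Next: May 2021 → May 6, 2021.
Next: July 2021 → July 6, 2021.
September 2021: September 6, 2021.
Next: November 2021 → November 6, 2021.

November 6, 2021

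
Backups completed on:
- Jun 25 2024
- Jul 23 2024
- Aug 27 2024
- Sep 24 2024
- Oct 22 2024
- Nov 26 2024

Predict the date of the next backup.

Dec 24 2024

These are Tuesdays at 28- or 35-day spacing (28, 35, 28, 28, 35).
The pattern: 4th Tuesday of the month.
4th Tuesday of December 2024: Dec 24 2024.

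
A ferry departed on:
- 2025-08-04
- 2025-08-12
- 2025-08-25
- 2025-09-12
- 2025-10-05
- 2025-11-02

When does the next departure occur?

Intervals are 8, 13, 18, 23, 28 days — an arithmetic progression with common difference 5.
Next gap: 33 days. 2025-11-02 + 33 days = 2025-12-05.

2025-12-05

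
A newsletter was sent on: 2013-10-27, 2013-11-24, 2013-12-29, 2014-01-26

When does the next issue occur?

These are Sundays with 28, 35, 28-day gaps.
Each is the final Sunday of its month — 2013-12-29 is past the 28th, so '4th Sunday' doesn't fit.
February 2014 ends with Sunday 2014-02-23.

2014-02-23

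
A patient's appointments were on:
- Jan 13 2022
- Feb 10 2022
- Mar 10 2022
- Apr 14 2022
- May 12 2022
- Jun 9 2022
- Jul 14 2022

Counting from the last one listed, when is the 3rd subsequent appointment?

All dates are Thursdays, 28, 28, 35, 28, 28, 35 days apart.
Specifically, the 2nd Thursday of each month.
2nd Thursday of August 2022: Aug 11 2022.
2nd Thursday of September 2022: Sep 8 2022.
October 2022 — 2nd Thursday is Oct 13 2022.

Oct 13 2022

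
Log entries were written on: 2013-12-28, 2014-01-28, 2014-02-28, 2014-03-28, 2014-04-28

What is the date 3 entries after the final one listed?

2014-07-28

Gaps: 31, 31, 28, 31 days — not constant. Every event is on the 28th of the month.
Pattern: the 28th of each month.
May 2014: 2014-05-28.
June 2014: 2014-06-28.
Next: July 2014 → 2014-07-28.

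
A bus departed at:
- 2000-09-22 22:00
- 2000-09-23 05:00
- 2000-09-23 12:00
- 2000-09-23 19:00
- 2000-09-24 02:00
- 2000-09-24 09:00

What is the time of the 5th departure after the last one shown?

2000-09-25 20:00

Spacing: 7, 7, 7, 7, 7 h — constant 7 h.
2000-09-24 09:00 + 7 h = 2000-09-24 16:00.
2000-09-24 16:00 + 7 h = 2000-09-24 23:00.
2000-09-24 23:00 + 7 h = 2000-09-25 06:00.
2000-09-25 06:00 + 7 h = 2000-09-25 13:00.
2000-09-25 13:00 + 7 h = 2000-09-25 20:00.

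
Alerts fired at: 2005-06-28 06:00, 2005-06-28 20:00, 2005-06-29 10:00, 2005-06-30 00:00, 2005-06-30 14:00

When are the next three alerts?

2005-07-01 04:00, 2005-07-01 18:00, 2005-07-02 08:00

Gaps: 14, 14, 14, 14 hours — each event is 14 hours after the previous one.
2005-06-30 14:00 + 14 h = 2005-07-01 04:00.
2005-07-01 04:00 + 14 h = 2005-07-01 18:00.
2005-07-01 18:00 + 14 h = 2005-07-02 08:00.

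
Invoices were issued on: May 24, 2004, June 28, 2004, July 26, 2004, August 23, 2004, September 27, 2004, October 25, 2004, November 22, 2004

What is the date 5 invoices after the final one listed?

Gaps: 35, 28, 28, 35, 28, 28 days — a mix of 28 and 35. Every date is a Monday.
Each is the 4th Monday of its month.
4th Monday of December 2004: December 27, 2004.
January 2005 — 4th Monday is January 24, 2005.
4th Monday of February 2005: February 28, 2005.
4th Monday of March 2005: March 28, 2005.
4th Monday of April 2005: April 25, 2005.

April 25, 2005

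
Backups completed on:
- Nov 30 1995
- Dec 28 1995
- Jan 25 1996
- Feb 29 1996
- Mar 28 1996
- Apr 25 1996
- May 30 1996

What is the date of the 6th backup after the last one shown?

Every date is a Thursday; gaps 28, 28, 35, 28, 28, 35 days.
Each is the last Thursday of its month (at least one falls on the 29th or later, ruling out '4th Thursday').
Last Thursday of June 1996: Jun 27 1996.
July 1996 ends with Thursday Jul 25 1996.
Last Thursday of August 1996: Aug 29 1996.
Last Thursday of September 1996: Sep 26 1996.
Last Thursday of October 1996: Oct 31 1996.
November 1996 ends with Thursday Nov 28 1996.

Nov 28 1996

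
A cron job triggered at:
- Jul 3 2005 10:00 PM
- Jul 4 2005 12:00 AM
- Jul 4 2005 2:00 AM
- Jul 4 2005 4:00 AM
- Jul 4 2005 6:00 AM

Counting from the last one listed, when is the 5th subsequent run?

Spacing: 2, 2, 2, 2 h — constant 2 h.
Jul 4 2005 6:00 AM + 2 h = Jul 4 2005 8:00 AM.
Jul 4 2005 8:00 AM + 2 h = Jul 4 2005 10:00 AM.
Jul 4 2005 10:00 AM + 2 h = Jul 4 2005 12:00 PM.
Jul 4 2005 12:00 PM + 2 h = Jul 4 2005 2:00 PM.
Jul 4 2005 2:00 PM + 2 h = Jul 4 2005 4:00 PM.

Jul 4 2005 4:00 PM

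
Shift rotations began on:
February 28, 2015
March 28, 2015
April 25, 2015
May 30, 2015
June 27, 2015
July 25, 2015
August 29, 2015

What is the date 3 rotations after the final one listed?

November 28, 2015

These are Saturdays with 28, 28, 35, 28, 28, 35-day gaps.
Each is the final Saturday of its month — May 30, 2015 is past the 28th, so '4th Saturday' doesn't fit.
Last Saturday of September 2015: September 26, 2015.
Last Saturday of October 2015: October 31, 2015.
November 2015 ends with Saturday November 28, 2015.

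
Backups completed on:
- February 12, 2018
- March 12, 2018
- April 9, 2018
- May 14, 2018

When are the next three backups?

Gaps: 28, 28, 35 days — a mix of 28 and 35. Every date is a Monday.
Each is the 2nd Monday of its month.
2nd Monday of June 2018: June 11, 2018.
July 2018 — 2nd Monday is July 9, 2018.
2nd Monday of August 2018: August 13, 2018.

June 11, 2018; July 9, 2018; August 13, 2018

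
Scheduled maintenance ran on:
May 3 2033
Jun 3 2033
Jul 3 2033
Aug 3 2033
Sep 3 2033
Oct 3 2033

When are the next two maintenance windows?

Nov 3 2033, Dec 3 2033

Each date is the 3rd; the gaps (31, 30, 31, 31, 30) track the month lengths.
The rule is the 3rd of each month.
November 2033: Nov 3 2033.
December 2033: Dec 3 2033.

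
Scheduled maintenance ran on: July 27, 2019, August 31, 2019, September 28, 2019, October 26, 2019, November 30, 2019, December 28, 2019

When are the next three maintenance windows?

January 25, 2020; February 29, 2020; March 28, 2020

Every date is a Saturday; gaps 35, 28, 28, 35, 28 days.
Each is the last Saturday of its month (at least one falls on the 29th or later, ruling out '4th Saturday').
January 2020 ends with Saturday January 25, 2020.
Last Saturday of February 2020: February 29, 2020.
March 2020 ends with Saturday March 28, 2020.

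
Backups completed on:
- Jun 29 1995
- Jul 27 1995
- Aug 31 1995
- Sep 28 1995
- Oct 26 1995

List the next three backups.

These are Thursdays with 28, 35, 28, 28-day gaps.
Each is the final Thursday of its month — Jun 29 1995 is past the 28th, so '4th Thursday' doesn't fit.
Last Thursday of November 1995: Nov 30 1995.
Last Thursday of December 1995: Dec 28 1995.
Last Thursday of January 1996: Jan 25 1996.

Nov 30 1995, Dec 28 1995, Jan 25 1996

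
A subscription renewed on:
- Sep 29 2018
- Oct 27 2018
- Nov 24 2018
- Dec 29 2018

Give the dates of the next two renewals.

Jan 26 2019, Feb 23 2019

All Saturdays; the gaps (28, 28, 35) vary with month length.
This is the last Saturday of each month.
January 2019 ends with Saturday Jan 26 2019.
February 2019 ends with Saturday Feb 23 2019.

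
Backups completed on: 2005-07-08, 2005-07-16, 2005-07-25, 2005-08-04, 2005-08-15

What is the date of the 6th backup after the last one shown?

Gaps: 8, 9, 10, 11 days — each gap is 1 larger than the previous one.
Next gap: 12 days. 2005-08-15 + 12 days = 2005-08-27.
Next gap: 13 days. 2005-08-27 + 13 days = 2005-09-09.
Next gap: 14 days. 2005-09-09 + 14 days = 2005-09-23.
Next gap: 15 days. 2005-09-23 + 15 days = 2005-10-08.
Next gap: 16 days. 2005-10-08 + 16 days = 2005-10-24.
Next gap: 17 days. 2005-10-24 + 17 days = 2005-11-10.

2005-11-10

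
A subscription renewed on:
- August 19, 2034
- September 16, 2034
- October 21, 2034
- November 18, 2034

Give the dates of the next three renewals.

Gaps: 28, 35, 28 days — a mix of 28 and 35. Every date is a Saturday.
Each is the 3rd Saturday of its month.
3rd Saturday of December 2034: December 16, 2034.
January 2035 — 3rd Saturday is January 20, 2035.
3rd Saturday of February 2035: February 17, 2035.

December 16, 2034; January 20, 2035; February 17, 2035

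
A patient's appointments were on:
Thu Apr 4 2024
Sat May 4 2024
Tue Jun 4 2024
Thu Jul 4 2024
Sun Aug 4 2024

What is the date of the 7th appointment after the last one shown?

Gaps: 30, 31, 30, 31 days — not constant. Every event is on the 4th of the month.
Pattern: the 4th of each month.
September 2024: Wed Sep 4 2024.
October 2024: Fri Oct 4 2024.
Next: November 2024 → Mon Nov 4 2024.
Next: December 2024 → Wed Dec 4 2024.
January 2025: Sat Jan 4 2025.
Next: February 2025 → Tue Feb 4 2025.
Next: March 2025 → Tue Mar 4 2025.

Tue Mar 4 2025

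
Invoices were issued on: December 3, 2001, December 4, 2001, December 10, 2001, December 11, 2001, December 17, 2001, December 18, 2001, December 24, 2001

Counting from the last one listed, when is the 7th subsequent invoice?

January 15, 2002

Gaps: 1, 6, 1, 6, 1, 6 days — not constant, but cyclic with period 2.
The events fall on every Monday and Tuesday.
The following Tuesday is December 25, 2001.
The following Monday is December 31, 2001.
The following Tuesday is January 1, 2002.
The following Monday is January 7, 2002.
The following Tuesday is January 8, 2002.
The following Monday is January 14, 2002.
Next Tuesday: January 15, 2002.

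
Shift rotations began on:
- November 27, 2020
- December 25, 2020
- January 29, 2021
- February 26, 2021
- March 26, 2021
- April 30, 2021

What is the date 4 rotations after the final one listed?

August 27, 2021

All Fridays; the gaps (28, 35, 28, 28, 35) vary with month length.
This is the last Friday of each month.
May 2021 ends with Friday May 28, 2021.
Last Friday of June 2021: June 25, 2021.
July 2021 ends with Friday July 30, 2021.
August 2021 ends with Friday August 27, 2021.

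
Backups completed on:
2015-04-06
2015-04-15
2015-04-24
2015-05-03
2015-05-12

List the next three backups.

2015-05-21, 2015-05-30, 2015-06-08

Gaps between consecutive events: 9, 9, 9, 9 days — a constant 9-day interval.
2015-05-12 + 9 days = 2015-05-21.
2015-05-21 + 9 days = 2015-05-30.
2015-05-30 + 9 days = 2015-06-08.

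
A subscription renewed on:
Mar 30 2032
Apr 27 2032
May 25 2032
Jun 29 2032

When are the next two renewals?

These are Tuesdays with 28, 28, 35-day gaps.
Each is the final Tuesday of its month — Mar 30 2032 is past the 28th, so '4th Tuesday' doesn't fit.
July 2032 ends with Tuesday Jul 27 2032.
Last Tuesday of August 2032: Aug 31 2032.

Jul 27 2032, Aug 31 2032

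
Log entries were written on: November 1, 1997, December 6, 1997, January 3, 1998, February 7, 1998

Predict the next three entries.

These are Saturdays at 28- or 35-day spacing (35, 28, 35).
The pattern: 1st Saturday of the month.
1st Saturday of March 1998: March 7, 1998.
1st Saturday of April 1998: April 4, 1998.
May 1998 — 1st Saturday is May 2, 1998.

March 7, 1998; April 4, 1998; May 2, 1998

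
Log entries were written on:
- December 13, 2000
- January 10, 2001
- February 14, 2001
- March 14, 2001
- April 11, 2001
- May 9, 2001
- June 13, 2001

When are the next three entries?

All dates are Wednesdays, 28, 35, 28, 28, 28, 35 days apart.
Specifically, the 2nd Wednesday of each month.
July 2001 — 2nd Wednesday is July 11, 2001.
2nd Wednesday of August 2001: August 8, 2001.
September 2001 — 2nd Wednesday is September 12, 2001.

July 11, 2001; August 8, 2001; September 12, 2001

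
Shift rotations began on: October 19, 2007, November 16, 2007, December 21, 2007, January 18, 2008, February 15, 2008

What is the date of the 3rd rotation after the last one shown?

May 16, 2008

Gaps: 28, 35, 28, 28 days — a mix of 28 and 35. Every date is a Friday.
Each is the 3rd Friday of its month.
March 2008 — 3rd Friday is March 21, 2008.
April 2008 — 3rd Friday is April 18, 2008.
3rd Friday of May 2008: May 16, 2008.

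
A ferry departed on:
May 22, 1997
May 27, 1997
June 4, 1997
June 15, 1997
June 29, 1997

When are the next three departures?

Gaps: 5, 8, 11, 14 days — each gap is 3 larger than the previous one.
Next gap: 17 days. June 29, 1997 + 17 days = July 16, 1997.
Next gap: 20 days. July 16, 1997 + 20 days = August 5, 1997.
Next gap: 23 days. August 5, 1997 + 23 days = August 28, 1997.

July 16, 1997; August 5, 1997; August 28, 1997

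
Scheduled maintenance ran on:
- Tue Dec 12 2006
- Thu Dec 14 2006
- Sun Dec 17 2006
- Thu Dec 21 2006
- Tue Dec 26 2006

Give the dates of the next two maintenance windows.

Mon Jan 1 2007, Mon Jan 8 2007

Intervals are 2, 3, 4, 5 days — an arithmetic progression with common difference 1.
Next gap: 6 days. Tue Dec 26 2006 + 6 days = Mon Jan 1 2007.
Next gap: 7 days. Mon Jan 1 2007 + 7 days = Mon Jan 8 2007.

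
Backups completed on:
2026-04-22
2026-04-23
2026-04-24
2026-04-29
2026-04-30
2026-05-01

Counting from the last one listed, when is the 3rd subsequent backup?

2026-05-08

The gap pattern 1, 1, 5, 1, 1 repeats every 3 events.
These are the Wednesdays, Thursdays and Fridays of each week.
The following Wednesday is 2026-05-06.
The following Thursday is 2026-05-07.
The following Friday is 2026-05-08.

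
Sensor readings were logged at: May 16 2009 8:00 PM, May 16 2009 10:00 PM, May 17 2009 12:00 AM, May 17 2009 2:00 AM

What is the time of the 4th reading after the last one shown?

Gaps: 2, 2, 2 hours — each event is 2 hours after the previous one.
May 17 2009 2:00 AM + 2 h = May 17 2009 4:00 AM.
May 17 2009 4:00 AM + 2 h = May 17 2009 6:00 AM.
May 17 2009 6:00 AM + 2 h = May 17 2009 8:00 AM.
May 17 2009 8:00 AM + 2 h = May 17 2009 10:00 AM.

May 17 2009 10:00 AM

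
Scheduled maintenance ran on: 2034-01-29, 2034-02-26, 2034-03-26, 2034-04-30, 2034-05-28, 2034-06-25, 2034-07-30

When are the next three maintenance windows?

2034-08-27, 2034-09-24, 2034-10-29

Every date is a Sunday; gaps 28, 28, 35, 28, 28, 35 days.
Each is the last Sunday of its month (at least one falls on the 29th or later, ruling out '4th Sunday').
August 2034 ends with Sunday 2034-08-27.
Last Sunday of September 2034: 2034-09-24.
Last Sunday of October 2034: 2034-10-29.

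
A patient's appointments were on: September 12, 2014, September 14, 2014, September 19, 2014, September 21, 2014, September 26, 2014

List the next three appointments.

September 28, 2014; October 3, 2014; October 5, 2014

Every event lands on a Friday or Sunday (gaps cycle 2, 5, 2, 5).
So the schedule is: every Friday and Sunday.
The following Sunday is September 28, 2014.
The following Friday is October 3, 2014.
Next Sunday: October 5, 2014.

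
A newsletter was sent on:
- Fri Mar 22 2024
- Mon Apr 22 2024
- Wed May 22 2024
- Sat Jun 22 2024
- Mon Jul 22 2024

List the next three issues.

Gaps: 31, 30, 31, 30 days — not constant. Every event is on the 22nd of the month.
Pattern: the 22nd of each month.
Next: August 2024 → Thu Aug 22 2024.
Next: September 2024 → Sun Sep 22 2024.
Next: October 2024 → Tue Oct 22 2024.

Thu Aug 22 2024, Sun Sep 22 2024, Tue Oct 22 2024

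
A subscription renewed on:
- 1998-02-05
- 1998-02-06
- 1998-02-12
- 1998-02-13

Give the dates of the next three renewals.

Every event lands on a Thursday or Friday (gaps cycle 1, 6, 1).
So the schedule is: every Thursday and Friday.
The following Thursday is 1998-02-19.
The following Friday is 1998-02-20.
Next Thursday: 1998-02-26.

1998-02-19, 1998-02-20, 1998-02-26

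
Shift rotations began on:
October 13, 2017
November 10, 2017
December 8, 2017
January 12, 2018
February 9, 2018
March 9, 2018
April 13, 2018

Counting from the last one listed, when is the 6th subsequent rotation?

Gaps: 28, 28, 35, 28, 28, 35 days — a mix of 28 and 35. Every date is a Friday.
Each is the 2nd Friday of its month.
2nd Friday of May 2018: May 11, 2018.
June 2018 — 2nd Friday is June 8, 2018.
July 2018 — 2nd Friday is July 13, 2018.
August 2018 — 2nd Friday is August 10, 2018.
September 2018 — 2nd Friday is September 14, 2018.
October 2018 — 2nd Friday is October 12, 2018.

October 12, 2018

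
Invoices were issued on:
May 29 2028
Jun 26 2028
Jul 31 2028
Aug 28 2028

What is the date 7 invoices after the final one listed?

Every date is a Monday; gaps 28, 35, 28 days.
Each is the last Monday of its month (at least one falls on the 29th or later, ruling out '4th Monday').
September 2028 ends with Monday Sep 25 2028.
October 2028 ends with Monday Oct 30 2028.
Last Monday of November 2028: Nov 27 2028.
Last Monday of December 2028: Dec 25 2028.
January 2029 ends with Monday Jan 29 2029.
February 2029 ends with Monday Feb 26 2029.
Last Monday of March 2029: Mar 26 2029.

Mar 26 2029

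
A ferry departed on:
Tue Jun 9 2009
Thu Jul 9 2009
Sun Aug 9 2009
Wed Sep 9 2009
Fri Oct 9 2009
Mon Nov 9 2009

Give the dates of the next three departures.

Wed Dec 9 2009, Sat Jan 9 2010, Tue Feb 9 2010

Each date is the 9th; the gaps (30, 31, 31, 30, 31) track the month lengths.
The rule is the 9th of each month.
Next: December 2009 → Wed Dec 9 2009.
January 2010: Sat Jan 9 2010.
Next: February 2010 → Tue Feb 9 2010.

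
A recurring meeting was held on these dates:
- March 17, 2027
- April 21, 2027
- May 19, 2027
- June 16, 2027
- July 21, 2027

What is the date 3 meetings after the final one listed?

All dates are Wednesdays, 35, 28, 28, 35 days apart.
Specifically, the 3rd Wednesday of each month.
3rd Wednesday of August 2027: August 18, 2027.
September 2027 — 3rd Wednesday is September 15, 2027.
3rd Wednesday of October 2027: October 20, 2027.

October 20, 2027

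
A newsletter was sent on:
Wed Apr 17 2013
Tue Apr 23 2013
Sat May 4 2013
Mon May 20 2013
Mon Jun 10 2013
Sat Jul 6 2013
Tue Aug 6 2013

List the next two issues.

Gaps: 6, 11, 16, 21, 26, 31 days — each gap is 5 larger than the previous one.
Next gap: 36 days. Tue Aug 6 2013 + 36 days = Wed Sep 11 2013.
Next gap: 41 days. Wed Sep 11 2013 + 41 days = Tue Oct 22 2013.

Wed Sep 11 2013, Tue Oct 22 2013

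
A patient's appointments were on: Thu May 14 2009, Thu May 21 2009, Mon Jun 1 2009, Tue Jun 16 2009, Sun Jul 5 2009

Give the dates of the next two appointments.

Intervals are 7, 11, 15, 19 days — an arithmetic progression with common difference 4.
Next gap: 23 days. Sun Jul 5 2009 + 23 days = Tue Jul 28 2009.
Next gap: 27 days. Tue Jul 28 2009 + 27 days = Mon Aug 24 2009.

Tue Jul 28 2009, Mon Aug 24 2009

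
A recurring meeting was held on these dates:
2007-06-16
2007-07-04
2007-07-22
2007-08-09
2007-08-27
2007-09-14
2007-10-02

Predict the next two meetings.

2007-10-20, 2007-11-07

Gaps between consecutive events: 18, 18, 18, 18, 18, 18 days — a constant 18-day interval.
2007-10-02 + 18 days = 2007-10-20.
2007-10-20 + 18 days = 2007-11-07.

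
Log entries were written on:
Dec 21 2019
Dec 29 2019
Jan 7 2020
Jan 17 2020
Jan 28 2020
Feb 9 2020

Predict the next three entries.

Feb 22 2020, Mar 7 2020, Mar 22 2020

Gaps: 8, 9, 10, 11, 12 days — each gap is 1 larger than the previous one.
Next gap: 13 days. Feb 9 2020 + 13 days = Feb 22 2020.
Next gap: 14 days. Feb 22 2020 + 14 days = Mar 7 2020.
Next gap: 15 days. Mar 7 2020 + 15 days = Mar 22 2020.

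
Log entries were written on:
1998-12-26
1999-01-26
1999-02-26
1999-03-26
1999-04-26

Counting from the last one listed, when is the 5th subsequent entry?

Gaps: 31, 31, 28, 31 days — not constant. Every event is on the 26th of the month.
Pattern: the 26th of each month.
May 1999: 1999-05-26.
Next: June 1999 → 1999-06-26.
July 1999: 1999-07-26.
August 1999: 1999-08-26.
September 1999: 1999-09-26.

1999-09-26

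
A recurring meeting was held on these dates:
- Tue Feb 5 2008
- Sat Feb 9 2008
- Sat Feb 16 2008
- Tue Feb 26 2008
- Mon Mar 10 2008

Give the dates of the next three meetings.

Gaps: 4, 7, 10, 13 days — each gap is 3 larger than the previous one.
Next gap: 16 days. Mon Mar 10 2008 + 16 days = Wed Mar 26 2008.
Next gap: 19 days. Wed Mar 26 2008 + 19 days = Mon Apr 14 2008.
Next gap: 22 days. Mon Apr 14 2008 + 22 days = Tue May 6 2008.

Wed Mar 26 2008, Mon Apr 14 2008, Tue May 6 2008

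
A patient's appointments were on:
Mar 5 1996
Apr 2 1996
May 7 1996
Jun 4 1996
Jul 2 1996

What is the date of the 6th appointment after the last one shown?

Gaps: 28, 35, 28, 28 days — a mix of 28 and 35. Every date is a Tuesday.
Each is the 1st Tuesday of its month.
1st Tuesday of August 1996: Aug 6 1996.
1st Tuesday of September 1996: Sep 3 1996.
October 1996 — 1st Tuesday is Oct 1 1996.
November 1996 — 1st Tuesday is Nov 5 1996.
December 1996 — 1st Tuesday is Dec 3 1996.
1st Tuesday of January 1997: Jan 7 1997.

Jan 7 1997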